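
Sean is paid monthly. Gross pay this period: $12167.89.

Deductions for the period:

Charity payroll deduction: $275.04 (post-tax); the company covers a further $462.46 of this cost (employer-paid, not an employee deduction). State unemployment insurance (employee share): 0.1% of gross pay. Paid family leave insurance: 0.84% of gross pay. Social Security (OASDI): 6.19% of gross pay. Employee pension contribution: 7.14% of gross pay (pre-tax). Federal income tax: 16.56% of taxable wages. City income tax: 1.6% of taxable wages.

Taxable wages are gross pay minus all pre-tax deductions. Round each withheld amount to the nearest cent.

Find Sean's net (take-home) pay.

$8104.57

Employee pension contribution: $12167.89 × 0.0714 = $868.79
Taxable wages = $12167.89 − $868.79 = $11299.10
Federal income tax: $11299.10 × 0.1656 = $1871.13
City income tax: $11299.10 × 0.016 = $180.79
Social Security (OASDI): $12167.89 × 0.0619 = $753.19
State unemployment insurance (employee share): $12167.89 × 0.001 = $12.17
Paid family leave insurance: $12167.89 × 0.0084 = $102.21
Charity payroll deduction: $275.04
(Employer's $462.46 toward charity payroll deduction is not withheld from the employee.)
Total deductions = $868.79 + $1871.13 + $180.79 + $753.19 + $12.17 + $102.21 + $275.04 = $4063.32
Net pay = $12167.89 − $4063.32 = $8104.57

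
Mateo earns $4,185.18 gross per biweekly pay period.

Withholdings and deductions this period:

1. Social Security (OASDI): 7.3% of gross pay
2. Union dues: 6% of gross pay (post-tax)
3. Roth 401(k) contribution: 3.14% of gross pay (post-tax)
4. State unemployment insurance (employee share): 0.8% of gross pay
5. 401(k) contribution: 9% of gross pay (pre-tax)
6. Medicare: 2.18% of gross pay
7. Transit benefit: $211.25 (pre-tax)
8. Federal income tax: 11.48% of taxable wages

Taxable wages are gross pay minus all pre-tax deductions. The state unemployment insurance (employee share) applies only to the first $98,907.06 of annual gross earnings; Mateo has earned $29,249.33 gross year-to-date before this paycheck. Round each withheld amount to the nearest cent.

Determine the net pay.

401(k) contribution: $4,185.18 × 0.09 = $376.67
Transit benefit: $211.25
Pre-tax total = $376.67 + $211.25 = $587.92
Taxable wages = $4,185.18 − $587.92 = $3,597.26
Federal income tax: $3,597.26 × 0.1148 = $412.97
Social Security (OASDI): $4,185.18 × 0.073 = $305.52
State unemployment insurance (employee share): cap not yet reached, full $4,185.18 is subject → $4,185.18 × 0.008 = $33.48
Medicare: $4,185.18 × 0.0218 = $91.24
Union dues: $4,185.18 × 0.06 = $251.11
Roth 401(k) contribution: $4,185.18 × 0.0314 = $131.41
Total deductions = $376.67 + $211.25 + $412.97 + $305.52 + $33.48 + $91.24 + $251.11 + $131.41 = $1,813.65
Net pay = $4,185.18 − $1,813.65 = $2,371.53

$2,371.53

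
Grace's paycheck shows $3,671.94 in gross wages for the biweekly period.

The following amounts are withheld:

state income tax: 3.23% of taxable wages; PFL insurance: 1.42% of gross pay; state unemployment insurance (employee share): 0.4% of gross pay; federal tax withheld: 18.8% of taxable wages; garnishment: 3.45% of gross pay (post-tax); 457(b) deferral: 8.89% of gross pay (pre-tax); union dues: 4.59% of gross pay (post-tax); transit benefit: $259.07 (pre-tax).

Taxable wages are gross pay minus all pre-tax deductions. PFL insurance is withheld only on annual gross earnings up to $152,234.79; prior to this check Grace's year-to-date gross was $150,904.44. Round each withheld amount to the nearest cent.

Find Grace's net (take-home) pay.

$2,077.69

Transit benefit: $259.07
457(b) deferral: $3,671.94 × 0.0889 = $326.44
Pre-tax total = $259.07 + $326.44 = $585.51
Taxable wages = $3,671.94 − $585.51 = $3,086.43
Federal tax withheld: $3,086.43 × 0.188 = $580.25
State income tax: $3,086.43 × 0.0323 = $99.69
State unemployment insurance (employee share): $3,671.94 × 0.004 = $14.69
PFL insurance: only $152,234.79 − $150,904.44 = $1,330.35 of this check is subject → $1,330.35 × 0.0142 = $18.89
Union dues: $3,671.94 × 0.0459 = $168.54
Garnishment: $3,671.94 × 0.0345 = $126.68
Total deductions = $259.07 + $326.44 + $580.25 + $99.69 + $14.69 + $18.89 + $168.54 + $126.68 = $1,594.25
Net pay = $3,671.94 − $1,594.25 = $2,077.69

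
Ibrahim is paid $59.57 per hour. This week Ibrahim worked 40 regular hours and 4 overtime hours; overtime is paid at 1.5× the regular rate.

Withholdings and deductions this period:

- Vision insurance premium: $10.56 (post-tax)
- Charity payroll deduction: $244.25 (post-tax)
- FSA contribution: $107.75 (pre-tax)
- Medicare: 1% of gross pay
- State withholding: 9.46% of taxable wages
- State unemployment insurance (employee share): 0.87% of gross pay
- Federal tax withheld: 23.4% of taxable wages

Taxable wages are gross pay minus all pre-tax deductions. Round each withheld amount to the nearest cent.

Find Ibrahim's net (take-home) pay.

Regular pay: 40 × $59.57 = $2,382.80
Overtime pay: 4 × $59.57 × 1.5 = $357.42
Gross pay = $2,382.80 + $357.42 = $2,740.22
FSA contribution: $107.75
Taxable wages = $2,740.22 − $107.75 = $2,632.47
State withholding: $2,632.47 × 0.0946 = $249.03
Federal tax withheld: $2,632.47 × 0.234 = $616.00
State unemployment insurance (employee share): $2,740.22 × 0.0087 = $23.84
Medicare: $2,740.22 × 0.01 = $27.40
Vision insurance premium: $10.56
Charity payroll deduction: $244.25
Total deductions = $107.75 + $249.03 + $616.00 + $23.84 + $27.40 + $10.56 + $244.25 = $1,278.83
Net pay = $2,740.22 − $1,278.83 = $1,461.39

$1,461.39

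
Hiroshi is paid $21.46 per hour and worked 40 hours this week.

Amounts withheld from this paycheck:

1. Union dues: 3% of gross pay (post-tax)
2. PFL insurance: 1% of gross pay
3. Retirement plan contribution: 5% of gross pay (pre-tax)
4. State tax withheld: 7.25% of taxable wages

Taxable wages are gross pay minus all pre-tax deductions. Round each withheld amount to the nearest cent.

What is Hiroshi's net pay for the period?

$722.03

Gross pay: 40 × $21.46 = $858.40
Retirement plan contribution: $858.40 × 0.05 = $42.92
Taxable wages = $858.40 − $42.92 = $815.48
State tax withheld: $815.48 × 0.0725 = $59.12
PFL insurance: $858.40 × 0.01 = $8.58
Union dues: $858.40 × 0.03 = $25.75
Total deductions = $42.92 + $59.12 + $8.58 + $25.75 = $136.37
Net pay = $858.40 − $136.37 = $722.03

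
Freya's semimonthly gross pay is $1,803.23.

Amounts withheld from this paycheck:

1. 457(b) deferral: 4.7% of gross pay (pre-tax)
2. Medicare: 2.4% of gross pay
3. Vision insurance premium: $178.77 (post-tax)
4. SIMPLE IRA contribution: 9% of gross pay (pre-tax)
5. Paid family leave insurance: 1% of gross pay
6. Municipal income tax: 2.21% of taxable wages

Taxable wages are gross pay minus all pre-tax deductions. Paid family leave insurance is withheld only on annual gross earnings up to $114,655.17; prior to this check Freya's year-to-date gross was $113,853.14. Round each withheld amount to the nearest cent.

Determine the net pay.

SIMPLE IRA contribution: $1,803.23 × 0.09 = $162.29
457(b) deferral: $1,803.23 × 0.047 = $84.75
Pre-tax total = $162.29 + $84.75 = $247.04
Taxable wages = $1,803.23 − $247.04 = $1,556.19
Municipal income tax: $1,556.19 × 0.0221 = $34.39
Paid family leave insurance: only $114,655.17 − $113,853.14 = $802.03 of this check is subject → $802.03 × 0.01 = $8.02
Medicare: $1,803.23 × 0.024 = $43.28
Vision insurance premium: $178.77
Total deductions = $162.29 + $84.75 + $34.39 + $8.02 + $43.28 + $178.77 = $511.50
Net pay = $1,803.23 − $511.50 = $1,291.73

$1,291.73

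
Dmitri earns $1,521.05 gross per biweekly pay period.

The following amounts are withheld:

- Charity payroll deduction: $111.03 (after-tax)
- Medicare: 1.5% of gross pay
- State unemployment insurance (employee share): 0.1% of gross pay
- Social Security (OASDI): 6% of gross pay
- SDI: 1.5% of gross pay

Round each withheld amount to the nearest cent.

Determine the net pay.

Social Security (OASDI): $1,521.05 × 0.06 = $91.26
SDI: $1,521.05 × 0.015 = $22.82
Medicare: $1,521.05 × 0.015 = $22.82
State unemployment insurance (employee share): $1,521.05 × 0.001 = $1.52
Charity payroll deduction: $111.03
Total deductions = $91.26 + $22.82 + $22.82 + $1.52 + $111.03 = $249.45
Net pay = $1,521.05 − $249.45 = $1,271.60

$1,271.60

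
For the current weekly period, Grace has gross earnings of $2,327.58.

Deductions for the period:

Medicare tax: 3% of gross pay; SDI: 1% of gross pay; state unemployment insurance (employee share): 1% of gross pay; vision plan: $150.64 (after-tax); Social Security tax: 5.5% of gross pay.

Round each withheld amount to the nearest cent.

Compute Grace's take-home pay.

$1,932.53

SDI: $2,327.58 × 0.01 = $23.28
Social Security tax: $2,327.58 × 0.055 = $128.02
State unemployment insurance (employee share): $2,327.58 × 0.01 = $23.28
Medicare tax: $2,327.58 × 0.03 = $69.83
Vision plan: $150.64
Total deductions = $23.28 + $128.02 + $23.28 + $69.83 + $150.64 = $395.05
Net pay = $2,327.58 − $395.05 = $1,932.53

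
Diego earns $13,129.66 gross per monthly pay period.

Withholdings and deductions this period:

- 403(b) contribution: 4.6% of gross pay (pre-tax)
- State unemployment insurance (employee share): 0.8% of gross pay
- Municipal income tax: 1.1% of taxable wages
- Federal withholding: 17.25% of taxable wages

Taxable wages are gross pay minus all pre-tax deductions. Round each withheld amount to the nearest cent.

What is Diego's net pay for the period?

$10,122.20

403(b) contribution: $13,129.66 × 0.046 = $603.96
Taxable wages = $13,129.66 − $603.96 = $12,525.70
Federal withholding: $12,525.70 × 0.1725 = $2,160.68
Municipal income tax: $12,525.70 × 0.011 = $137.78
State unemployment insurance (employee share): $13,129.66 × 0.008 = $105.04
Total deductions = $603.96 + $2,160.68 + $137.78 + $105.04 = $3,007.46
Net pay = $13,129.66 − $3,007.46 = $10,122.20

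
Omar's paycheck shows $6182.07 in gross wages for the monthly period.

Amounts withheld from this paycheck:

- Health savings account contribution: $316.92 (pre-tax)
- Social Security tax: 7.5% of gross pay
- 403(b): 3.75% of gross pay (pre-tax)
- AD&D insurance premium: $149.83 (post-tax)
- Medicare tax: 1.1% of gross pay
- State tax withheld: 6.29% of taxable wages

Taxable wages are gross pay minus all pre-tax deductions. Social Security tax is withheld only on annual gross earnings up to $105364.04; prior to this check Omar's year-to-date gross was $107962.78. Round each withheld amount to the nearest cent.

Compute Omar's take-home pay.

Health savings account contribution: $316.92
403(b): $6182.07 × 0.0375 = $231.83
Pre-tax total = $316.92 + $231.83 = $548.75
Taxable wages = $6182.07 − $548.75 = $5633.32
State tax withheld: $5633.32 × 0.0629 = $354.34
Medicare tax: $6182.07 × 0.011 = $68.00
Social Security tax: annual cap $105364.04 already reached (YTD $107962.78), so $0.00
AD&D insurance premium: $149.83
Total deductions = $316.92 + $231.83 + $354.34 + $68.00 + $0.00 + $149.83 = $1120.92
Net pay = $6182.07 − $1120.92 = $5061.15

$5061.15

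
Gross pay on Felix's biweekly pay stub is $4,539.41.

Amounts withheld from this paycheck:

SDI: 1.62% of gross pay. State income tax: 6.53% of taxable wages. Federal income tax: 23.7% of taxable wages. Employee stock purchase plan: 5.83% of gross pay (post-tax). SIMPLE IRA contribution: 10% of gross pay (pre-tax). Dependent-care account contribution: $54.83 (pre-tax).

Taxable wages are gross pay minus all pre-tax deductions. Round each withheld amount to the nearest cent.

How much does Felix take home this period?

Dependent-care account contribution: $54.83
SIMPLE IRA contribution: $4,539.41 × 0.1 = $453.94
Pre-tax total = $54.83 + $453.94 = $508.77
Taxable wages = $4,539.41 − $508.77 = $4,030.64
Federal income tax: $4,030.64 × 0.237 = $955.26
State income tax: $4,030.64 × 0.0653 = $263.20
SDI: $4,539.41 × 0.0162 = $73.54
Employee stock purchase plan: $4,539.41 × 0.0583 = $264.65
Total deductions = $54.83 + $453.94 + $955.26 + $263.20 + $73.54 + $264.65 = $2,065.42
Net pay = $4,539.41 − $2,065.42 = $2,473.99

$2,473.99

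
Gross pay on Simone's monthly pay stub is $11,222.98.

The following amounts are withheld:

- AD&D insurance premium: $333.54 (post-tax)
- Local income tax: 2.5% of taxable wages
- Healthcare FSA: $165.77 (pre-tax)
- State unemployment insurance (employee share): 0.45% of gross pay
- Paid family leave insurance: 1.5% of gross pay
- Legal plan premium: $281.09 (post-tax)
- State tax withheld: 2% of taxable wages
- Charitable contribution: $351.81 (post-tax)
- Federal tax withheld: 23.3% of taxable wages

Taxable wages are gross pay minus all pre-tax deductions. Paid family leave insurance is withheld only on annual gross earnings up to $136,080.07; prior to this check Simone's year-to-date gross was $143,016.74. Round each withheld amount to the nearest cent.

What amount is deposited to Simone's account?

$6,966.37

Healthcare FSA: $165.77
Taxable wages = $11,222.98 − $165.77 = $11,057.21
Local income tax: $11,057.21 × 0.025 = $276.43
Federal tax withheld: $11,057.21 × 0.233 = $2,576.33
State tax withheld: $11,057.21 × 0.02 = $221.14
Paid family leave insurance: annual cap $136,080.07 already reached (YTD $143,016.74), so $0.00
State unemployment insurance (employee share): $11,222.98 × 0.0045 = $50.50
AD&D insurance premium: $333.54
Legal plan premium: $281.09
Charitable contribution: $351.81
Total deductions = $165.77 + $276.43 + $2,576.33 + $221.14 + $0.00 + $50.50 + $333.54 + $281.09 + $351.81 = $4,256.61
Net pay = $11,222.98 − $4,256.61 = $6,966.37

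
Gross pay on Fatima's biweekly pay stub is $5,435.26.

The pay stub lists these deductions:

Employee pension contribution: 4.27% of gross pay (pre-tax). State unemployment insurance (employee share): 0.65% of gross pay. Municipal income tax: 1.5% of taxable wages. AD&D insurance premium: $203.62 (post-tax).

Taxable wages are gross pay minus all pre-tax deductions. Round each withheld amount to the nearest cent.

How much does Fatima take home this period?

Employee pension contribution: $5,435.26 × 0.0427 = $232.09
Taxable wages = $5,435.26 − $232.09 = $5,203.17
Municipal income tax: $5,203.17 × 0.015 = $78.05
State unemployment insurance (employee share): $5,435.26 × 0.0065 = $35.33
AD&D insurance premium: $203.62
Total deductions = $232.09 + $78.05 + $35.33 + $203.62 = $549.09
Net pay = $5,435.26 − $549.09 = $4,886.17

$4,886.17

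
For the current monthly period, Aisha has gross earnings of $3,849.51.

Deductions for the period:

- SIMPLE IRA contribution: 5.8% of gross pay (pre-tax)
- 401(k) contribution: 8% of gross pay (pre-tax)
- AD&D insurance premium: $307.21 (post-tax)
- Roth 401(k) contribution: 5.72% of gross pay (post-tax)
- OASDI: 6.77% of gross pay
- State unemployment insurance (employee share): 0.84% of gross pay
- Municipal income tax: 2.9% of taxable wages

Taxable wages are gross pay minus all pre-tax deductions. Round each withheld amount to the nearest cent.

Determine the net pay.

401(k) contribution: $3,849.51 × 0.08 = $307.96
SIMPLE IRA contribution: $3,849.51 × 0.058 = $223.27
Pre-tax total = $307.96 + $223.27 = $531.23
Taxable wages = $3,849.51 − $531.23 = $3,318.28
Municipal income tax: $3,318.28 × 0.029 = $96.23
State unemployment insurance (employee share): $3,849.51 × 0.0084 = $32.34
OASDI: $3,849.51 × 0.0677 = $260.61
AD&D insurance premium: $307.21
Roth 401(k) contribution: $3,849.51 × 0.0572 = $220.19
Total deductions = $307.96 + $223.27 + $96.23 + $32.34 + $260.61 + $307.21 + $220.19 = $1,447.81
Net pay = $3,849.51 − $1,447.81 = $2,401.70

$2,401.70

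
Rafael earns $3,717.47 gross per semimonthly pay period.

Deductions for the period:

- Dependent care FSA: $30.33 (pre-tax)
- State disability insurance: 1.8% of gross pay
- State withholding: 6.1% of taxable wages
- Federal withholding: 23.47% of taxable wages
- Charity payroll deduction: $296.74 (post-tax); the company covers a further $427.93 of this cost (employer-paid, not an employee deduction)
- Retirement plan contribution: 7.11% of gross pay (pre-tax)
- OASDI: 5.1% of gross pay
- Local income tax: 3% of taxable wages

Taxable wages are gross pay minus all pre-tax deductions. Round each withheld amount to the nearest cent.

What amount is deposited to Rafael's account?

$1,754.78

Retirement plan contribution: $3,717.47 × 0.0711 = $264.31
Dependent care FSA: $30.33
Pre-tax total = $264.31 + $30.33 = $294.64
Taxable wages = $3,717.47 − $294.64 = $3,422.83
Federal withholding: $3,422.83 × 0.2347 = $803.34
State withholding: $3,422.83 × 0.061 = $208.79
Local income tax: $3,422.83 × 0.03 = $102.68
OASDI: $3,717.47 × 0.051 = $189.59
State disability insurance: $3,717.47 × 0.018 = $66.91
Charity payroll deduction: $296.74
(Employer's $427.93 toward charity payroll deduction is not withheld from the employee.)
Total deductions = $264.31 + $30.33 + $803.34 + $208.79 + $102.68 + $189.59 + $66.91 + $296.74 = $1,962.69
Net pay = $3,717.47 − $1,962.69 = $1,754.78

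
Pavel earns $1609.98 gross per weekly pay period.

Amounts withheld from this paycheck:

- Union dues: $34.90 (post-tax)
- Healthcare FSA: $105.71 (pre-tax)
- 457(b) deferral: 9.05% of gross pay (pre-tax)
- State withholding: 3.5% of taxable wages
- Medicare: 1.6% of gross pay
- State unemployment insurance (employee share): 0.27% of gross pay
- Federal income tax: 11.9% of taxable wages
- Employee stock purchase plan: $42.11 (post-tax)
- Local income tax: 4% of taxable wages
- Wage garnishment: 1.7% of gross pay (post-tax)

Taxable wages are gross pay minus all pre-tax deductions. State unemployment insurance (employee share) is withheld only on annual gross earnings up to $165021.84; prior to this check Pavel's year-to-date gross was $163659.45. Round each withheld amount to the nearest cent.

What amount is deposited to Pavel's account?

457(b) deferral: $1609.98 × 0.0905 = $145.70
Healthcare FSA: $105.71
Pre-tax total = $145.70 + $105.71 = $251.41
Taxable wages = $1609.98 − $251.41 = $1358.57
State withholding: $1358.57 × 0.035 = $47.55
Federal income tax: $1358.57 × 0.119 = $161.67
Local income tax: $1358.57 × 0.04 = $54.34
State unemployment insurance (employee share): only $165021.84 − $163659.45 = $1362.39 of this check is subject → $1362.39 × 0.0027 = $3.68
Medicare: $1609.98 × 0.016 = $25.76
Employee stock purchase plan: $42.11
Union dues: $34.90
Wage garnishment: $1609.98 × 0.017 = $27.37
Total deductions = $145.70 + $105.71 + $47.55 + $161.67 + $54.34 + $3.68 + $25.76 + $42.11 + $34.90 + $27.37 = $648.79
Net pay = $1609.98 − $648.79 = $961.19

$961.19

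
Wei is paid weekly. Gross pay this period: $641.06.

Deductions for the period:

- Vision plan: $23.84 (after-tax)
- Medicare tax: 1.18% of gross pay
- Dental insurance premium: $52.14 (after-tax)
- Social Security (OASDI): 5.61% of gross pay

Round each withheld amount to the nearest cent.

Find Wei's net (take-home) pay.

Social Security (OASDI): $641.06 × 0.0561 = $35.96
Medicare tax: $641.06 × 0.0118 = $7.56
Dental insurance premium: $52.14
Vision plan: $23.84
Total deductions = $35.96 + $7.56 + $52.14 + $23.84 = $119.50
Net pay = $641.06 − $119.50 = $521.56

$521.56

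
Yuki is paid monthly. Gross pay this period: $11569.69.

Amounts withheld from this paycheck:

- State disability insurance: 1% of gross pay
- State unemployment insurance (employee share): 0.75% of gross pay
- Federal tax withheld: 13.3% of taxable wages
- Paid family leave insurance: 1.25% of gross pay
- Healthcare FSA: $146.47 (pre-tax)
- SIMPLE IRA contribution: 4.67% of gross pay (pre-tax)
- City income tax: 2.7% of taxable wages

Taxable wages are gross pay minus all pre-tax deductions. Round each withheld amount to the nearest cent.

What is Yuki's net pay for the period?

Healthcare FSA: $146.47
SIMPLE IRA contribution: $11569.69 × 0.0467 = $540.30
Pre-tax total = $146.47 + $540.30 = $686.77
Taxable wages = $11569.69 − $686.77 = $10882.92
Federal tax withheld: $10882.92 × 0.133 = $1447.43
City income tax: $10882.92 × 0.027 = $293.84
State unemployment insurance (employee share): $11569.69 × 0.0075 = $86.77
Paid family leave insurance: $11569.69 × 0.0125 = $144.62
State disability insurance: $11569.69 × 0.01 = $115.70
Total deductions = $146.47 + $540.30 + $1447.43 + $293.84 + $86.77 + $144.62 + $115.70 = $2775.13
Net pay = $11569.69 − $2775.13 = $8794.56

$8794.56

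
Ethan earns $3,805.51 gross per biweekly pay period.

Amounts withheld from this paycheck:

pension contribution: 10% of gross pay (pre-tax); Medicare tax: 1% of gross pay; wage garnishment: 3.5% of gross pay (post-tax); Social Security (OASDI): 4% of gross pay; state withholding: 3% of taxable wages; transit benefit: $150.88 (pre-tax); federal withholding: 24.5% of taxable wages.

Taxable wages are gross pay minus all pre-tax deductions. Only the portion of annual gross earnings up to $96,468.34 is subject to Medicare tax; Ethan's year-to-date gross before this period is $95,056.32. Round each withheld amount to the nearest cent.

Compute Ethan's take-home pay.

$2,074.18

Transit benefit: $150.88
Pension contribution: $3,805.51 × 0.1 = $380.55
Pre-tax total = $150.88 + $380.55 = $531.43
Taxable wages = $3,805.51 − $531.43 = $3,274.08
Federal withholding: $3,274.08 × 0.245 = $802.15
State withholding: $3,274.08 × 0.03 = $98.22
Social Security (OASDI): $3,805.51 × 0.04 = $152.22
Medicare tax: only $96,468.34 − $95,056.32 = $1,412.02 of this check is subject → $1,412.02 × 0.01 = $14.12
Wage garnishment: $3,805.51 × 0.035 = $133.19
Total deductions = $150.88 + $380.55 + $802.15 + $98.22 + $152.22 + $14.12 + $133.19 = $1,731.33
Net pay = $3,805.51 − $1,731.33 = $2,074.18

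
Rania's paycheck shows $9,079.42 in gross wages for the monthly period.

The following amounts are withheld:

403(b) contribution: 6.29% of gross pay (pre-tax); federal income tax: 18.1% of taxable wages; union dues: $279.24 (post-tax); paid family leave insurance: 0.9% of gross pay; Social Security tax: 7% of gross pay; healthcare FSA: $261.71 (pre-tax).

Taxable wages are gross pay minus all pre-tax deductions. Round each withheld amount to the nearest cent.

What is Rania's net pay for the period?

$5,757.46

Healthcare FSA: $261.71
403(b) contribution: $9,079.42 × 0.0629 = $571.10
Pre-tax total = $261.71 + $571.10 = $832.81
Taxable wages = $9,079.42 − $832.81 = $8,246.61
Federal income tax: $8,246.61 × 0.181 = $1,492.64
Social Security tax: $9,079.42 × 0.07 = $635.56
Paid family leave insurance: $9,079.42 × 0.009 = $81.71
Union dues: $279.24
Total deductions = $261.71 + $571.10 + $1,492.64 + $635.56 + $81.71 + $279.24 = $3,321.96
Net pay = $9,079.42 − $3,321.96 = $5,757.46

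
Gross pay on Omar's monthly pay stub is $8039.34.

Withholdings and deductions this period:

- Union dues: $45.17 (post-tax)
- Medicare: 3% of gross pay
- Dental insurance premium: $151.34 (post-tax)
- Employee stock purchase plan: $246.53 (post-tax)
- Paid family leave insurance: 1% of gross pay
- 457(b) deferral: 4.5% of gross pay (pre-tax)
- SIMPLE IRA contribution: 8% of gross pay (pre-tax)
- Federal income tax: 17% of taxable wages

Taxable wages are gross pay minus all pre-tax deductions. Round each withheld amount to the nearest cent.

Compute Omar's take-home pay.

$5073.96

SIMPLE IRA contribution: $8039.34 × 0.08 = $643.15
457(b) deferral: $8039.34 × 0.045 = $361.77
Pre-tax total = $643.15 + $361.77 = $1004.92
Taxable wages = $8039.34 − $1004.92 = $7034.42
Federal income tax: $7034.42 × 0.17 = $1195.85
Medicare: $8039.34 × 0.03 = $241.18
Paid family leave insurance: $8039.34 × 0.01 = $80.39
Dental insurance premium: $151.34
Employee stock purchase plan: $246.53
Union dues: $45.17
Total deductions = $643.15 + $361.77 + $1195.85 + $241.18 + $80.39 + $151.34 + $246.53 + $45.17 = $2965.38
Net pay = $8039.34 − $2965.38 = $5073.96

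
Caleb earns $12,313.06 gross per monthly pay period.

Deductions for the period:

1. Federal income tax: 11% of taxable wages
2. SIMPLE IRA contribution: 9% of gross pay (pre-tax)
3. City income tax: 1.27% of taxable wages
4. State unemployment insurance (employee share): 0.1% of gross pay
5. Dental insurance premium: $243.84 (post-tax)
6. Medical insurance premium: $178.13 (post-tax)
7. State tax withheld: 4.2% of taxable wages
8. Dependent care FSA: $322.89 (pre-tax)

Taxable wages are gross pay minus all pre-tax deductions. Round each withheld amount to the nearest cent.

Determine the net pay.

Dependent care FSA: $322.89
SIMPLE IRA contribution: $12,313.06 × 0.09 = $1,108.18
Pre-tax total = $322.89 + $1,108.18 = $1,431.07
Taxable wages = $12,313.06 − $1,431.07 = $10,881.99
City income tax: $10,881.99 × 0.0127 = $138.20
State tax withheld: $10,881.99 × 0.042 = $457.04
Federal income tax: $10,881.99 × 0.11 = $1,197.02
State unemployment insurance (employee share): $12,313.06 × 0.001 = $12.31
Dental insurance premium: $243.84
Medical insurance premium: $178.13
Total deductions = $322.89 + $1,108.18 + $138.20 + $457.04 + $1,197.02 + $12.31 + $243.84 + $178.13 = $3,657.61
Net pay = $12,313.06 − $3,657.61 = $8,655.45

$8,655.45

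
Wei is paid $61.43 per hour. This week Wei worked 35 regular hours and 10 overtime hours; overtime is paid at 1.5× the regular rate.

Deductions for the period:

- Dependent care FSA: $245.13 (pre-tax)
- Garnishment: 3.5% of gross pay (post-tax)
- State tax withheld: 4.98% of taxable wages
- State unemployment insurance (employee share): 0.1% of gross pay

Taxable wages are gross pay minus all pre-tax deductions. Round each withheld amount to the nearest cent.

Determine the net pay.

$2575.05

Regular pay: 35 × $61.43 = $2150.05
Overtime pay: 10 × $61.43 × 1.5 = $921.45
Gross pay = $2150.05 + $921.45 = $3071.50
Dependent care FSA: $245.13
Taxable wages = $3071.50 − $245.13 = $2826.37
State tax withheld: $2826.37 × 0.0498 = $140.75
State unemployment insurance (employee share): $3071.50 × 0.001 = $3.07
Garnishment: $3071.50 × 0.035 = $107.50
Total deductions = $245.13 + $140.75 + $3.07 + $107.50 = $496.45
Net pay = $3071.50 − $496.45 = $2575.05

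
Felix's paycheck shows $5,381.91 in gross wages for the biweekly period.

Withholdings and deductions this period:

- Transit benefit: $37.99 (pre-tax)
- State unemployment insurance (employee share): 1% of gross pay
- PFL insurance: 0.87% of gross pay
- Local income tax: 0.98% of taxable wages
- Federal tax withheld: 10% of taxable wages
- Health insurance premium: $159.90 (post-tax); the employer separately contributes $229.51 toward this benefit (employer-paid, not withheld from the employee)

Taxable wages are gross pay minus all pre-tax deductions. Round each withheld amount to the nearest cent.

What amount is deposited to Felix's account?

Transit benefit: $37.99
Taxable wages = $5,381.91 − $37.99 = $5,343.92
Federal tax withheld: $5,343.92 × 0.1 = $534.39
Local income tax: $5,343.92 × 0.0098 = $52.37
State unemployment insurance (employee share): $5,381.91 × 0.01 = $53.82
PFL insurance: $5,381.91 × 0.0087 = $46.82
Health insurance premium: $159.90
(Employer's $229.51 toward health insurance premium is not withheld from the employee.)
Total deductions = $37.99 + $534.39 + $52.37 + $53.82 + $46.82 + $159.90 = $885.29
Net pay = $5,381.91 − $885.29 = $4,496.62

$4,496.62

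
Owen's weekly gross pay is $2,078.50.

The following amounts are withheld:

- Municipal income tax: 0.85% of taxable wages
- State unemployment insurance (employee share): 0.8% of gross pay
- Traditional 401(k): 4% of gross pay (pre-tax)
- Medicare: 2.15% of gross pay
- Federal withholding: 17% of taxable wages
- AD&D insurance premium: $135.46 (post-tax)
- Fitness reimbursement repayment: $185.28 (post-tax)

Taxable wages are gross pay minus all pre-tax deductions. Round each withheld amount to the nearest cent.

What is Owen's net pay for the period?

$1,257.13

Traditional 401(k): $2,078.50 × 0.04 = $83.14
Taxable wages = $2,078.50 − $83.14 = $1,995.36
Municipal income tax: $1,995.36 × 0.0085 = $16.96
Federal withholding: $1,995.36 × 0.17 = $339.21
Medicare: $2,078.50 × 0.0215 = $44.69
State unemployment insurance (employee share): $2,078.50 × 0.008 = $16.63
Fitness reimbursement repayment: $185.28
AD&D insurance premium: $135.46
Total deductions = $83.14 + $16.96 + $339.21 + $44.69 + $16.63 + $185.28 + $135.46 = $821.37
Net pay = $2,078.50 − $821.37 = $1,257.13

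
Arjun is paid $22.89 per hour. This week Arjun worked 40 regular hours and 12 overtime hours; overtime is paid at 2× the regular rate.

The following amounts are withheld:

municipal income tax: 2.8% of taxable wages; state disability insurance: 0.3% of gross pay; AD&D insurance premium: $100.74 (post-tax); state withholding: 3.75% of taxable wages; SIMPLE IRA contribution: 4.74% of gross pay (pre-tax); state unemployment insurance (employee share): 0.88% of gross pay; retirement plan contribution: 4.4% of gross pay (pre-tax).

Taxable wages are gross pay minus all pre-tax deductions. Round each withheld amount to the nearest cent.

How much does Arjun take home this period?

$1,125.86

Regular pay: 40 × $22.89 = $915.60
Overtime pay: 12 × $22.89 × 2 = $549.36
Gross pay = $915.60 + $549.36 = $1,464.96
SIMPLE IRA contribution: $1,464.96 × 0.0474 = $69.44
Retirement plan contribution: $1,464.96 × 0.044 = $64.46
Pre-tax total = $69.44 + $64.46 = $133.90
Taxable wages = $1,464.96 − $133.90 = $1,331.06
Municipal income tax: $1,331.06 × 0.028 = $37.27
State withholding: $1,331.06 × 0.0375 = $49.91
State unemployment insurance (employee share): $1,464.96 × 0.0088 = $12.89
State disability insurance: $1,464.96 × 0.003 = $4.39
AD&D insurance premium: $100.74
Total deductions = $69.44 + $64.46 + $37.27 + $49.91 + $12.89 + $4.39 + $100.74 = $339.10
Net pay = $1,464.96 − $339.10 = $1,125.86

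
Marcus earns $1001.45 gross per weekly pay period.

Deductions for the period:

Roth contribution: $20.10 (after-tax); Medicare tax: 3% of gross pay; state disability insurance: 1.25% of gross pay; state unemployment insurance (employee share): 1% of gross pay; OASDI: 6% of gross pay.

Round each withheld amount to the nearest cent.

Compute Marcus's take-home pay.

$868.69

Medicare tax: $1001.45 × 0.03 = $30.04
State unemployment insurance (employee share): $1001.45 × 0.01 = $10.01
OASDI: $1001.45 × 0.06 = $60.09
State disability insurance: $1001.45 × 0.0125 = $12.52
Roth contribution: $20.10
Total deductions = $30.04 + $10.01 + $60.09 + $12.52 + $20.10 = $132.76
Net pay = $1001.45 − $132.76 = $868.69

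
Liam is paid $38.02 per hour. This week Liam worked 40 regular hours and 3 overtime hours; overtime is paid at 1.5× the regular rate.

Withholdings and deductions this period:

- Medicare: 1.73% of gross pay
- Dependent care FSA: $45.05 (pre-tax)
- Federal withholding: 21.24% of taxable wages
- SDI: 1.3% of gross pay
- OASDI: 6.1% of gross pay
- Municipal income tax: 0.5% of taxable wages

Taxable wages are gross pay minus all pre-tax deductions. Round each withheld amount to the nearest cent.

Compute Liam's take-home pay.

Regular pay: 40 × $38.02 = $1,520.80
Overtime pay: 3 × $38.02 × 1.5 = $171.09
Gross pay = $1,520.80 + $171.09 = $1,691.89
Dependent care FSA: $45.05
Taxable wages = $1,691.89 − $45.05 = $1,646.84
Municipal income tax: $1,646.84 × 0.005 = $8.23
Federal withholding: $1,646.84 × 0.2124 = $349.79
OASDI: $1,691.89 × 0.061 = $103.21
Medicare: $1,691.89 × 0.0173 = $29.27
SDI: $1,691.89 × 0.013 = $21.99
Total deductions = $45.05 + $8.23 + $349.79 + $103.21 + $29.27 + $21.99 = $557.54
Net pay = $1,691.89 − $557.54 = $1,134.35

$1,134.35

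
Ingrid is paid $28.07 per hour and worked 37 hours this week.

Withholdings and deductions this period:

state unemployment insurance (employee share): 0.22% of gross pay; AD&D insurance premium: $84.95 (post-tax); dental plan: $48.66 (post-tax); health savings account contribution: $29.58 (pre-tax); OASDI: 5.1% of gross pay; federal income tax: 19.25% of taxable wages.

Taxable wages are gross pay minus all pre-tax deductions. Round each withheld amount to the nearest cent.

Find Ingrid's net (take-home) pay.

$625.92

Gross pay: 37 × $28.07 = $1,038.59
Health savings account contribution: $29.58
Taxable wages = $1,038.59 − $29.58 = $1,009.01
Federal income tax: $1,009.01 × 0.1925 = $194.23
State unemployment insurance (employee share): $1,038.59 × 0.0022 = $2.28
OASDI: $1,038.59 × 0.051 = $52.97
AD&D insurance premium: $84.95
Dental plan: $48.66
Total deductions = $29.58 + $194.23 + $2.28 + $52.97 + $84.95 + $48.66 = $412.67
Net pay = $1,038.59 − $412.67 = $625.92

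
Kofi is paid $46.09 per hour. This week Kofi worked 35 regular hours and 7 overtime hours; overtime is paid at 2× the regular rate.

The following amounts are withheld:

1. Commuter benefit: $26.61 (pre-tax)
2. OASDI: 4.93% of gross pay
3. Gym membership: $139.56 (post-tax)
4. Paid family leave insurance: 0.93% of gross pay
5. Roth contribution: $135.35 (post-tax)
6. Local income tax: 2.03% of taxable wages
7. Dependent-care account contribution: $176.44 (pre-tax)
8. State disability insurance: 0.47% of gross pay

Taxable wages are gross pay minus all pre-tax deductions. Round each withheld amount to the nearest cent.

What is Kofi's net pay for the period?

Regular pay: 35 × $46.09 = $1,613.15
Overtime pay: 7 × $46.09 × 2 = $645.26
Gross pay = $1,613.15 + $645.26 = $2,258.41
Commuter benefit: $26.61
Dependent-care account contribution: $176.44
Pre-tax total = $26.61 + $176.44 = $203.05
Taxable wages = $2,258.41 − $203.05 = $2,055.36
Local income tax: $2,055.36 × 0.0203 = $41.72
OASDI: $2,258.41 × 0.0493 = $111.34
State disability insurance: $2,258.41 × 0.0047 = $10.61
Paid family leave insurance: $2,258.41 × 0.0093 = $21.00
Gym membership: $139.56
Roth contribution: $135.35
Total deductions = $26.61 + $176.44 + $41.72 + $111.34 + $10.61 + $21.00 + $139.56 + $135.35 = $662.63
Net pay = $2,258.41 − $662.63 = $1,595.78

$1,595.78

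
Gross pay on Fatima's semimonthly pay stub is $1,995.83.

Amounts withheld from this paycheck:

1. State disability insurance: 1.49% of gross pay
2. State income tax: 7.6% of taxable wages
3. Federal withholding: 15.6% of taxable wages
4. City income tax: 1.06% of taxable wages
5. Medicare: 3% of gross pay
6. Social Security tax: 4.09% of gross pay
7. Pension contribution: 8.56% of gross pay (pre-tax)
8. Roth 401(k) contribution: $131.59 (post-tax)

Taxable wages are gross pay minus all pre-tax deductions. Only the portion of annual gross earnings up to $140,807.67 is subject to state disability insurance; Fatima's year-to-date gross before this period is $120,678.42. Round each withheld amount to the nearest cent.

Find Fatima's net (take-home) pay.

$1,079.42

Pension contribution: $1,995.83 × 0.0856 = $170.84
Taxable wages = $1,995.83 − $170.84 = $1,824.99
City income tax: $1,824.99 × 0.0106 = $19.34
Federal withholding: $1,824.99 × 0.156 = $284.70
State income tax: $1,824.99 × 0.076 = $138.70
Medicare: $1,995.83 × 0.03 = $59.87
Social Security tax: $1,995.83 × 0.0409 = $81.63
State disability insurance: cap not yet reached, full $1,995.83 is subject → $1,995.83 × 0.0149 = $29.74
Roth 401(k) contribution: $131.59
Total deductions = $170.84 + $19.34 + $284.70 + $138.70 + $59.87 + $81.63 + $29.74 + $131.59 = $916.41
Net pay = $1,995.83 − $916.41 = $1,079.42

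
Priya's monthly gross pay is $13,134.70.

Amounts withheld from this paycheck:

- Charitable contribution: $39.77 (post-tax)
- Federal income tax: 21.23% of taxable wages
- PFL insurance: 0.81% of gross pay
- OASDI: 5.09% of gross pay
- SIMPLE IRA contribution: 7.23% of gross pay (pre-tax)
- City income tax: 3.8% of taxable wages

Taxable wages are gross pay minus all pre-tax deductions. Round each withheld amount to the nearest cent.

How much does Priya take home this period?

$8,320.42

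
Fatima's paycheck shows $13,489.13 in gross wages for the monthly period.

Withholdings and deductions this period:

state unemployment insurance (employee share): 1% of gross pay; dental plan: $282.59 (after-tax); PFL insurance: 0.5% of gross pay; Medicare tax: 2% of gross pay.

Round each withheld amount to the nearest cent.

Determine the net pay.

$12,734.42

State unemployment insurance (employee share): $13,489.13 × 0.01 = $134.89
Medicare tax: $13,489.13 × 0.02 = $269.78
PFL insurance: $13,489.13 × 0.005 = $67.45
Dental plan: $282.59
Total deductions = $134.89 + $269.78 + $67.45 + $282.59 = $754.71
Net pay = $13,489.13 − $754.71 = $12,734.42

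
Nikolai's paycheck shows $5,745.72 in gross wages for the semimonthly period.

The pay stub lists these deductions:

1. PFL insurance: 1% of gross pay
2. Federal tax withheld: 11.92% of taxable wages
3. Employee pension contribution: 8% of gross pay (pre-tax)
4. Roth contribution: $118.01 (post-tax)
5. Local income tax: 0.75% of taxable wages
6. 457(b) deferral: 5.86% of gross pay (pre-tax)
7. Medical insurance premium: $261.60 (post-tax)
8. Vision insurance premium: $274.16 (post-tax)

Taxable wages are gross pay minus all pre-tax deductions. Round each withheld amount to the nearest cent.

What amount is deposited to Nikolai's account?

Employee pension contribution: $5,745.72 × 0.08 = $459.66
457(b) deferral: $5,745.72 × 0.0586 = $336.70
Pre-tax total = $459.66 + $336.70 = $796.36
Taxable wages = $5,745.72 − $796.36 = $4,949.36
Federal tax withheld: $4,949.36 × 0.1192 = $589.96
Local income tax: $4,949.36 × 0.0075 = $37.12
PFL insurance: $5,745.72 × 0.01 = $57.46
Vision insurance premium: $274.16
Medical insurance premium: $261.60
Roth contribution: $118.01
Total deductions = $459.66 + $336.70 + $589.96 + $37.12 + $57.46 + $274.16 + $261.60 + $118.01 = $2,134.67
Net pay = $5,745.72 − $2,134.67 = $3,611.05

$3,611.05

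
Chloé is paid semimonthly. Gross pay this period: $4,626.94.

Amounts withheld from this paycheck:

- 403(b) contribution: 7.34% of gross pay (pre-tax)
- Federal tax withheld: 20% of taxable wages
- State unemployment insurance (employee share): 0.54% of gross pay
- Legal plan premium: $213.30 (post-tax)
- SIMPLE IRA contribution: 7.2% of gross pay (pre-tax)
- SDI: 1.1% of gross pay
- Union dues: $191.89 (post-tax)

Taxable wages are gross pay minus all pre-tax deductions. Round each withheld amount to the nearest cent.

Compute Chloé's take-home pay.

$2,682.26

403(b) contribution: $4,626.94 × 0.0734 = $339.62
SIMPLE IRA contribution: $4,626.94 × 0.072 = $333.14
Pre-tax total = $339.62 + $333.14 = $672.76
Taxable wages = $4,626.94 − $672.76 = $3,954.18
Federal tax withheld: $3,954.18 × 0.2 = $790.84
SDI: $4,626.94 × 0.011 = $50.90
State unemployment insurance (employee share): $4,626.94 × 0.0054 = $24.99
Legal plan premium: $213.30
Union dues: $191.89
Total deductions = $339.62 + $333.14 + $790.84 + $50.90 + $24.99 + $213.30 + $191.89 = $1,944.68
Net pay = $4,626.94 − $1,944.68 = $2,682.26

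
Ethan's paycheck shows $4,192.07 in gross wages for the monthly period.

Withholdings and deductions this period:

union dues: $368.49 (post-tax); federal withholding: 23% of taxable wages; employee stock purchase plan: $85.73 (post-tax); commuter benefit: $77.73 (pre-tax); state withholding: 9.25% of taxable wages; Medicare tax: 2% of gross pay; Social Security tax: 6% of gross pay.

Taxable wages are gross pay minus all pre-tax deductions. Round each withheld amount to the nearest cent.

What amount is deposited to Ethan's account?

$1,997.88

Commuter benefit: $77.73
Taxable wages = $4,192.07 − $77.73 = $4,114.34
State withholding: $4,114.34 × 0.0925 = $380.58
Federal withholding: $4,114.34 × 0.23 = $946.30
Medicare tax: $4,192.07 × 0.02 = $83.84
Social Security tax: $4,192.07 × 0.06 = $251.52
Employee stock purchase plan: $85.73
Union dues: $368.49
Total deductions = $77.73 + $380.58 + $946.30 + $83.84 + $251.52 + $85.73 + $368.49 = $2,194.19
Net pay = $4,192.07 − $2,194.19 = $1,997.88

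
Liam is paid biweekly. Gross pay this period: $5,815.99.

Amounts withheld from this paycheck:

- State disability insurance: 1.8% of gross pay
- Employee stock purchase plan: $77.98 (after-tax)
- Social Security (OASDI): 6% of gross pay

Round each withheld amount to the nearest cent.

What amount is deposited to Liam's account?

$5,284.36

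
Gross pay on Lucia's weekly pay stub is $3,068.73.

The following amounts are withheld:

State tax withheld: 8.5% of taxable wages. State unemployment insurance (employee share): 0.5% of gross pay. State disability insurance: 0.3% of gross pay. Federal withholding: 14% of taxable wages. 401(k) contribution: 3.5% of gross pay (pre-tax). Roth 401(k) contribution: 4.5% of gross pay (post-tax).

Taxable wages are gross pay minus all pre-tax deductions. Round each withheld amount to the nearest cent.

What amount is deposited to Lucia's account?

$2,132.39

401(k) contribution: $3,068.73 × 0.035 = $107.41
Taxable wages = $3,068.73 − $107.41 = $2,961.32
Federal withholding: $2,961.32 × 0.14 = $414.58
State tax withheld: $2,961.32 × 0.085 = $251.71
State disability insurance: $3,068.73 × 0.003 = $9.21
State unemployment insurance (employee share): $3,068.73 × 0.005 = $15.34
Roth 401(k) contribution: $3,068.73 × 0.045 = $138.09
Total deductions = $107.41 + $414.58 + $251.71 + $9.21 + $15.34 + $138.09 = $936.34
Net pay = $3,068.73 − $936.34 = $2,132.39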